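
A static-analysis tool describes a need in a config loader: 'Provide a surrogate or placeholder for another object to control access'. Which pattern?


This matches the Proxy pattern

Proxy


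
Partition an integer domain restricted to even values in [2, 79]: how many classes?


Constraint: even integers in [2, 79]
Class 1: x < 2 — out-of-range invalid
Class 2: x in [2,79] but odd — wrong type invalid
Class 3: x in [2,79] and even — valid
Class 4: x > 79 — out-of-range invalid
Total equivalence classes: 4

4 equivalence classes


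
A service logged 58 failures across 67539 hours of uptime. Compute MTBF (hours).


Formula: MTBF = Total operating time / Number of failures
MTBF = 67539 / 58
MTBF = 1164.47 hours

1164.47 hours


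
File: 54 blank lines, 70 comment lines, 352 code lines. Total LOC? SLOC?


Total LOC = blank + comment + code
Total LOC = 54 + 70 + 352 = 476
SLOC (source only) = code = 352

Total LOC: 476, SLOC: 352


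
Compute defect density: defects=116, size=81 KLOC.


Defect density = defects / KLOC
Defect density = 116 / 81
Defect density = 1.432 defects/KLOC

1.432 defects/KLOC


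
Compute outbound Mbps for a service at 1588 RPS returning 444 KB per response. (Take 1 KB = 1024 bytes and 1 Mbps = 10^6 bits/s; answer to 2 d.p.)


Formula: Mbps = payload_bytes * RPS * 8 / 1e6
Payload per request = 444 KB = 444 * 1024 = 454656 bytes
Total bytes/sec = 454656 * 1588 = 721993728
Total bits/sec = 721993728 * 8 = 5775949824
Mbps = 5775949824 / 1e6 = 5775.95

5775.95 Mbps


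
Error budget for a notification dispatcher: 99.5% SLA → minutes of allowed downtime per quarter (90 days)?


Formula: allowed downtime = period * (100 - SLA) / 100
Period (quarter (90 days)) = 129600 minutes
Unavailability fraction = (100 - 99.5) / 100
Allowed downtime = 129600 * (100 - 99.5) / 100
Allowed downtime = 648.0 minutes

648.0 minutes


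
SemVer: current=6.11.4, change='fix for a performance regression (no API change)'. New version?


Current: 6.11.4
Change category: 'fix for a performance regression (no API change)' → patch bump
SemVer rule: patch bump → increment PATCH (MAJOR and MINOR unchanged)
New: 6.11.5

6.11.5


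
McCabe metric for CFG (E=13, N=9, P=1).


Formula: V(G) = E - N + 2P
V(G) = 13 - 9 + 2*1
V(G) = 4 + 2
V(G) = 6

6


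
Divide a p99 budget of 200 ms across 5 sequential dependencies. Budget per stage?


Formula: per_stage = total_budget / stages
per_stage = 200 / 5
per_stage = 40.0 ms

40.0 ms


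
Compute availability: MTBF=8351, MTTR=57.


Availability = MTBF / (MTBF + MTTR)
Availability = 8351 / (8351 + 57)
Availability = 8351 / 8408
Availability = 99.3221%

99.3221%


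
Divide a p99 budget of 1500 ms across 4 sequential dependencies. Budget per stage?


Formula: per_stage = total_budget / stages
per_stage = 1500 / 4
per_stage = 375.0 ms

375.0 ms


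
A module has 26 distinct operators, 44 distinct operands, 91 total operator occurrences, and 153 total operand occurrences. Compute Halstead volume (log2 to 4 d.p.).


Formula: V = N * log2(η), where N = N1 + N2 and η = η1 + η2
η = 26 + 44 = 70
N = 91 + 153 = 244
log2(70) ≈ 6.1293
V = 244 * 6.1293 = 1495.55

1495.55


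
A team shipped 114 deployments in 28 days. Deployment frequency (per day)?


Formula: deployments per day = releases / days
= 114 / 28
= 4.071 deploys/day
(equivalently, 28.5 deploys/week)

4.071 deploys/day


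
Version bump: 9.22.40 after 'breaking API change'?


Current: 9.22.40
Change category: 'breaking API change' → major bump
SemVer rule: major bump → increment MAJOR, reset MINOR and PATCH to 0
New: 10.0.0

10.0.0


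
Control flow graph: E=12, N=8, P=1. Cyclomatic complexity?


Formula: V(G) = E - N + 2P
V(G) = 12 - 8 + 2*1
V(G) = 4 + 2
V(G) = 6

6


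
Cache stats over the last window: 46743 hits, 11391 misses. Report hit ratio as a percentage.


Formula: hit rate = hits / (hits + misses) * 100
hit rate = 46743 / (46743 + 11391) * 100
hit rate = 46743 / 58134 * 100
hit rate = 80.41%

80.41%


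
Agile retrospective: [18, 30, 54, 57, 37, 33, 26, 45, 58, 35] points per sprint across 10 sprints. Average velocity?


Formula: Avg velocity = Total points / Number of sprints
Points: [18, 30, 54, 57, 37, 33, 26, 45, 58, 35]
Sum = 18 + 30 + 54 + 57 + 37 + 33 + 26 + 45 + 58 + 35 = 393
Avg velocity = 393 / 10 = 39.3 points/sprint

39.3 points/sprint


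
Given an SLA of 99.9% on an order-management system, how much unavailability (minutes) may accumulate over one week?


Formula: allowed downtime = period * (100 - SLA) / 100
Period (week) = 10080 minutes
Unavailability fraction = (100 - 99.9) / 100
Allowed downtime = 10080 * (100 - 99.9) / 100
Allowed downtime = 10.08 minutes

10.08 minutes


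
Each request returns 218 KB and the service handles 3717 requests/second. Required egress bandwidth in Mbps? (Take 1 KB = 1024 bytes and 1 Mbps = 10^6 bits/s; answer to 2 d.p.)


Formula: Mbps = payload_bytes * RPS * 8 / 1e6
Payload per request = 218 KB = 218 * 1024 = 223232 bytes
Total bytes/sec = 223232 * 3717 = 829753344
Total bits/sec = 829753344 * 8 = 6638026752
Mbps = 6638026752 / 1e6 = 6638.03

6638.03 Mbps


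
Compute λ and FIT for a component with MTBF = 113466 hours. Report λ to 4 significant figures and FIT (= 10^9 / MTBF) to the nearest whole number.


Formula: λ = 1 / MTBF; FIT = λ × 1e9 = 1e9 / MTBF
λ = 1 / 113466 ≈ 8.813e-06 failures/hour
FIT = 1e9 / 113466 ≈ 8813 failures per 1e9 hours (nearest whole number)

λ = 8.813e-06 /h, FIT = 8813


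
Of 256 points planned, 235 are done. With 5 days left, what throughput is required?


Formula: Required rate = Remaining points / Days left
Remaining = 256 - 235 = 21 points
Required rate = 21 / 5 = 4.2 points/day

4.2 points/day


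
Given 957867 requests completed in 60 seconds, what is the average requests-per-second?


Formula: throughput = requests / seconds
throughput = 957867 / 60
throughput = 15964.45 requests/second

15964.45 requests/second


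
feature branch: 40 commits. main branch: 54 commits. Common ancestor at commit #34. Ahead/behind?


Common ancestor: commit #34
feature commits after divergence: 40 - 34 = 6
main commits after divergence: 54 - 34 = 20
feature is 6 commits ahead of main
main is 20 commits ahead of feature

feature ahead: 6, main ahead: 20


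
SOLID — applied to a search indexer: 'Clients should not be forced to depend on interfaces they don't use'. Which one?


This describes the Interface Segregation Principle (ISP)

Interface Segregation Principle (ISP)


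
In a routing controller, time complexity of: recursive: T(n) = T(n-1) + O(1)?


Reasoning: linear recursion with constant work per frame
Complexity: O(n)

O(n)


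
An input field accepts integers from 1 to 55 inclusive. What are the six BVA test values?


Range: [1, 55]
Boundaries: just below min, min, min+1, max-1, max, just above max
Values: [0, 1, 2, 54, 55, 56]

[0, 1, 2, 54, 55, 56]


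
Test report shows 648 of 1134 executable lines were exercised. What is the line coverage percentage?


Coverage = covered / total * 100
Coverage = 648 / 1134 * 100
Coverage = 57.14%

57.14%


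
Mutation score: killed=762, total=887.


Mutation score = killed / total * 100
Mutation score = 762 / 887 * 100
Mutation score = 85.91%

85.91%


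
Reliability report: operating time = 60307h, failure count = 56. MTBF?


Formula: MTBF = Total operating time / Number of failures
MTBF = 60307 / 56
MTBF = 1076.91 hours

1076.91 hours


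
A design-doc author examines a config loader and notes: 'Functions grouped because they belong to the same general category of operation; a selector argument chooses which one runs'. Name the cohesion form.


Reasoning: Grouped by category of activity, not by data or sequence
Type: Logical cohesion

Logical cohesion


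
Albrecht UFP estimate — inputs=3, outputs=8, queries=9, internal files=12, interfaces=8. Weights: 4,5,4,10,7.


UFP = EI*4 + EO*5 + EQ*4 + ILF*10 + EIF*7
UFP = 3*4 + 8*5 + 9*4 + 12*10 + 8*7
UFP = 12 + 40 + 36 + 120 + 56
UFP = 264

264


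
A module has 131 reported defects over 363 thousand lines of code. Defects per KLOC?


Defect density = defects / KLOC
Defect density = 131 / 363
Defect density = 0.361 defects/KLOC

0.361 defects/KLOC


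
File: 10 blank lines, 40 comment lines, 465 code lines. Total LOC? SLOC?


Total LOC = blank + comment + code
Total LOC = 10 + 40 + 465 = 515
SLOC (source only) = code = 465

Total LOC: 515, SLOC: 465


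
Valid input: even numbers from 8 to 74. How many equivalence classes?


Constraint: even integers in [8, 74]
Class 1: x < 8 — out-of-range invalid
Class 2: x in [8,74] but odd — wrong type invalid
Class 3: x in [8,74] and even — valid
Class 4: x > 74 — out-of-range invalid
Total equivalence classes: 4

4 equivalence classes


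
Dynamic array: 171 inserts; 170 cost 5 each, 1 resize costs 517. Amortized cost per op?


Formula: Amortized cost = Total cost / Operations
Total cost = (170 * 5) + (1 * 517)
Total cost = 850 + 517 = 1367
Amortized = 1367 / 171 = 7.9942

7.9942


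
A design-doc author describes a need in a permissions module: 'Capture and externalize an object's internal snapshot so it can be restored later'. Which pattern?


This matches the Memento pattern

Memento


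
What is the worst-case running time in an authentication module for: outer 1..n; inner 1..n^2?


Reasoning: n times n^2
Complexity: O(n^3)

O(n^3)


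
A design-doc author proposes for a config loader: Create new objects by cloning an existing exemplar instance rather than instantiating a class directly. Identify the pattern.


This matches the Prototype pattern

Prototype


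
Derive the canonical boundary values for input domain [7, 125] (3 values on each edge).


Range: [7, 125]
Boundaries: just below min, min, min+1, max-1, max, just above max
Values: [6, 7, 8, 124, 125, 126]

[6, 7, 8, 124, 125, 126]


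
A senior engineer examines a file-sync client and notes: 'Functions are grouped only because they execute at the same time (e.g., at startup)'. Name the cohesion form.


Reasoning: Related by timing only
Type: Temporal cohesion

Temporal cohesion


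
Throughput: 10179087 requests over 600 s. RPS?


Formula: throughput = requests / seconds
throughput = 10179087 / 600
throughput = 16965.15 requests/second

16965.15 requests/second


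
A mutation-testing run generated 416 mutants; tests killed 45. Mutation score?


Mutation score = killed / total * 100
Mutation score = 45 / 416 * 100
Mutation score = 10.82%

10.82%


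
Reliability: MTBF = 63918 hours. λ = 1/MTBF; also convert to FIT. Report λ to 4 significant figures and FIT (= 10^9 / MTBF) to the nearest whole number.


Formula: λ = 1 / MTBF; FIT = λ × 1e9 = 1e9 / MTBF
λ = 1 / 63918 ≈ 1.565e-05 failures/hour
FIT = 1e9 / 63918 ≈ 15645 failures per 1e9 hours (nearest whole number)

λ = 1.565e-05 /h, FIT = 15645


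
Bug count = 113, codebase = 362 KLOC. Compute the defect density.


Defect density = defects / KLOC
Defect density = 113 / 362
Defect density = 0.312 defects/KLOC

0.312 defects/KLOC


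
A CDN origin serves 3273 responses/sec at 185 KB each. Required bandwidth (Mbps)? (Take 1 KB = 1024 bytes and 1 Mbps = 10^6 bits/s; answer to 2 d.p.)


Formula: Mbps = payload_bytes * RPS * 8 / 1e6
Payload per request = 185 KB = 185 * 1024 = 189440 bytes
Total bytes/sec = 189440 * 3273 = 620037120
Total bits/sec = 620037120 * 8 = 4960296960
Mbps = 4960296960 / 1e6 = 4960.3

4960.3 Mbps


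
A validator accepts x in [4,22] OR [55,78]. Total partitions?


Valid ranges: [4,22] and [55,78]
Class 1: x < 4 — invalid
Class 2: 4 ≤ x ≤ 22 — valid
Class 3: 22 < x < 55 — invalid (gap between ranges)
Class 4: 55 ≤ x ≤ 78 — valid
Class 5: x > 78 — invalid
Total equivalence classes: 5

5 equivalence classes


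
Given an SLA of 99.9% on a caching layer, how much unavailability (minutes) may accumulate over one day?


Formula: allowed downtime = period * (100 - SLA) / 100
Period (day) = 1440 minutes
Unavailability fraction = (100 - 99.9) / 100
Allowed downtime = 1440 * (100 - 99.9) / 100
Allowed downtime = 1.44 minutes

1.44 minutes


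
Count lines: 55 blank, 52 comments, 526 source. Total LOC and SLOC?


Total LOC = blank + comment + code
Total LOC = 55 + 52 + 526 = 633
SLOC (source only) = code = 526

Total LOC: 633, SLOC: 526


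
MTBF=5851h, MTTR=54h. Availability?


Availability = MTBF / (MTBF + MTTR)
Availability = 5851 / (5851 + 54)
Availability = 5851 / 5905
Availability = 99.0855%

99.0855%


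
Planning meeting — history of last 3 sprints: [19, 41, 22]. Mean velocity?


Formula: Avg velocity = Total points / Number of sprints
Points: [19, 41, 22]
Sum = 19 + 41 + 22 = 82
Avg velocity = 82 / 3 = 27.33 points/sprint

27.33 points/sprint


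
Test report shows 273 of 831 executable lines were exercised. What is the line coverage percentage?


Coverage = covered / total * 100
Coverage = 273 / 831 * 100
Coverage = 32.85%

32.85%


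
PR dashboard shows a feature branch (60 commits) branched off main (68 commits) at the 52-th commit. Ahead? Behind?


Common ancestor: commit #52
feature commits after divergence: 60 - 52 = 8
main commits after divergence: 68 - 52 = 16
feature is 8 commits ahead of main
main is 16 commits ahead of feature

feature ahead: 8, main ahead: 16


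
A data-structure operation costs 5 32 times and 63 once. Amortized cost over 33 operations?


Formula: Amortized cost = Total cost / Operations
Total cost = (32 * 5) + (1 * 63)
Total cost = 160 + 63 = 223
Amortized = 223 / 33 = 6.7576

6.7576


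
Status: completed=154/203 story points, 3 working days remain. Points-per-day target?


Formula: Required rate = Remaining points / Days left
Remaining = 203 - 154 = 49 points
Required rate = 49 / 3 = 16.33 points/day

16.33 points/day


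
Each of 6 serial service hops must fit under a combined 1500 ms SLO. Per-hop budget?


Formula: per_stage = total_budget / stages
per_stage = 1500 / 6
per_stage = 250.0 ms

250.0 ms


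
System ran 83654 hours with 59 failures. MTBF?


Formula: MTBF = Total operating time / Number of failures
MTBF = 83654 / 59
MTBF = 1417.86 hours

1417.86 hours


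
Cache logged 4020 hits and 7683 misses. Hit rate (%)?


Formula: hit rate = hits / (hits + misses) * 100
hit rate = 4020 / (4020 + 7683) * 100
hit rate = 4020 / 11703 * 100
hit rate = 34.35%

34.35%


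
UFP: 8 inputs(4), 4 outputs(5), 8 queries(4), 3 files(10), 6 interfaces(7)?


UFP = EI*4 + EO*5 + EQ*4 + ILF*10 + EIF*7
UFP = 8*4 + 4*5 + 8*4 + 3*10 + 6*7
UFP = 32 + 20 + 32 + 30 + 42
UFP = 156

156


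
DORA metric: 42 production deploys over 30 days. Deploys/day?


Formula: deployments per day = releases / days
= 42 / 30
= 1.4 deploys/day
(equivalently, 9.8 deploys/week)

1.4 deploys/day


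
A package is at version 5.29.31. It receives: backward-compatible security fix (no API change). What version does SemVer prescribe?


Current: 5.29.31
Change category: 'backward-compatible security fix (no API change)' → patch bump
SemVer rule: patch bump → increment PATCH (MAJOR and MINOR unchanged)
New: 5.29.32

5.29.32


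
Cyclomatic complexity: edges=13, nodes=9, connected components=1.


Formula: V(G) = E - N + 2P
V(G) = 13 - 9 + 2*1
V(G) = 4 + 2
V(G) = 6

6


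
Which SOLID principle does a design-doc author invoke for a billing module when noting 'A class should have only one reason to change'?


This describes the Single Responsibility Principle (SRP)

Single Responsibility Principle (SRP)


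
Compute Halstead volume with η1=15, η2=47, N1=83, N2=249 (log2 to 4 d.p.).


Formula: V = N * log2(η), where N = N1 + N2 and η = η1 + η2
η = 15 + 47 = 62
N = 83 + 249 = 332
log2(62) ≈ 5.9542
V = 332 * 5.9542 = 1976.79

1976.79


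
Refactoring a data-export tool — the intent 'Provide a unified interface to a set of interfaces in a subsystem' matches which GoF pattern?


This matches the Facade pattern

Facade


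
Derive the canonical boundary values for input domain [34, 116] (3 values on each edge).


Range: [34, 116]
Boundaries: just below min, min, min+1, max-1, max, just above max
Values: [33, 34, 35, 115, 116, 117]

[33, 34, 35, 115, 116, 117]


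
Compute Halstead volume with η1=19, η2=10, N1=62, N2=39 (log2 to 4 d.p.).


Formula: V = N * log2(η), where N = N1 + N2 and η = η1 + η2
η = 19 + 10 = 29
N = 62 + 39 = 101
log2(29) ≈ 4.8580
V = 101 * 4.8580 = 490.66

490.66


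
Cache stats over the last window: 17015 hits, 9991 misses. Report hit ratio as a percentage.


Formula: hit rate = hits / (hits + misses) * 100
hit rate = 17015 / (17015 + 9991) * 100
hit rate = 17015 / 27006 * 100
hit rate = 63.0%

63.0%


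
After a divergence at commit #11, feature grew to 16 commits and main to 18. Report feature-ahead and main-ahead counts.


Common ancestor: commit #11
feature commits after divergence: 16 - 11 = 5
main commits after divergence: 18 - 11 = 7
feature is 5 commits ahead of main
main is 7 commits ahead of feature

feature ahead: 5, main ahead: 7


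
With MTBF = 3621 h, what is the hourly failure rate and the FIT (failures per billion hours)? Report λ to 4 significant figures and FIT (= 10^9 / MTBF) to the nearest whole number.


Formula: λ = 1 / MTBF; FIT = λ × 1e9 = 1e9 / MTBF
λ = 1 / 3621 ≈ 2.762e-04 failures/hour
FIT = 1e9 / 3621 ≈ 276167 failures per 1e9 hours (nearest whole number)

λ = 2.762e-04 /h, FIT = 276167


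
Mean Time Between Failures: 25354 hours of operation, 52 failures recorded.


Formula: MTBF = Total operating time / Number of failures
MTBF = 25354 / 52
MTBF = 487.58 hours

487.58 hours


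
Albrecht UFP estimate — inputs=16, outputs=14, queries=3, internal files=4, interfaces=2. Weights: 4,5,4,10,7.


UFP = EI*4 + EO*5 + EQ*4 + ILF*10 + EIF*7
UFP = 16*4 + 14*5 + 3*4 + 4*10 + 2*7
UFP = 64 + 70 + 12 + 40 + 14
UFP = 200

200


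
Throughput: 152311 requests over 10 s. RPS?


Formula: throughput = requests / seconds
throughput = 152311 / 10
throughput = 15231.1 requests/second

15231.1 requests/second


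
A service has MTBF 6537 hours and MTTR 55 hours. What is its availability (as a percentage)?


Availability = MTBF / (MTBF + MTTR)
Availability = 6537 / (6537 + 55)
Availability = 6537 / 6592
Availability = 99.1657%

99.1657%


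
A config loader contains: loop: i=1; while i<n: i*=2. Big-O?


Reasoning: i doubles each step so iterations are log2(n)
Complexity: O(log n)

O(log n)


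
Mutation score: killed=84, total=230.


Mutation score = killed / total * 100
Mutation score = 84 / 230 * 100
Mutation score = 36.52%

36.52%


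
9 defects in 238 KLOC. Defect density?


Defect density = defects / KLOC
Defect density = 9 / 238
Defect density = 0.038 defects/KLOC

0.038 defects/KLOC


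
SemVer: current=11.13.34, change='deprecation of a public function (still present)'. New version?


Current: 11.13.34
Change category: 'deprecation of a public function (still present)' → minor bump
SemVer rule: minor bump → increment MINOR, reset PATCH to 0 (MAJOR unchanged)
New: 11.14.0

11.14.0


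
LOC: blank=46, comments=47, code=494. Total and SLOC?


Total LOC = blank + comment + code
Total LOC = 46 + 47 + 494 = 587
SLOC (source only) = code = 494

Total LOC: 587, SLOC: 494


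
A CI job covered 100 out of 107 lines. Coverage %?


Coverage = covered / total * 100
Coverage = 100 / 107 * 100
Coverage = 93.46%

93.46%


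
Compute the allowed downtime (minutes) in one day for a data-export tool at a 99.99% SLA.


Formula: allowed downtime = period * (100 - SLA) / 100
Period (day) = 1440 minutes
Unavailability fraction = (100 - 99.99) / 100
Allowed downtime = 1440 * (100 - 99.99) / 100
Allowed downtime = 0.144 minutes

0.144 minutes


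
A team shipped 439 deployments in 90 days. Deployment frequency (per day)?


Formula: deployments per day = releases / days
= 439 / 90
= 4.878 deploys/day
(equivalently, 34.14 deploys/week)

4.878 deploys/day


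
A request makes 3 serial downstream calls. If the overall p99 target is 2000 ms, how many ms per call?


Formula: per_stage = total_budget / stages
per_stage = 2000 / 3
per_stage = 666.67 ms

666.67 ms


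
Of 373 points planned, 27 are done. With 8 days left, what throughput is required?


Formula: Required rate = Remaining points / Days left
Remaining = 373 - 27 = 346 points
Required rate = 346 / 8 = 43.25 points/day

43.25 points/day


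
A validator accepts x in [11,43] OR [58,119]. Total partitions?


Valid ranges: [11,43] and [58,119]
Class 1: x < 11 — invalid
Class 2: 11 ≤ x ≤ 43 — valid
Class 3: 43 < x < 58 — invalid (gap between ranges)
Class 4: 58 ≤ x ≤ 119 — valid
Class 5: x > 119 — invalid
Total equivalence classes: 5

5 equivalence classes


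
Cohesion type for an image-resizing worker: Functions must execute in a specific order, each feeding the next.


Reasoning: Output of one is input to next
Type: Sequential cohesion

Sequential cohesion


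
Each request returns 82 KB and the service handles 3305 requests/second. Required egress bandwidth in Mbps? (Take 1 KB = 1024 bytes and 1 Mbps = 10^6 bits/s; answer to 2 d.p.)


Formula: Mbps = payload_bytes * RPS * 8 / 1e6
Payload per request = 82 KB = 82 * 1024 = 83968 bytes
Total bytes/sec = 83968 * 3305 = 277514240
Total bits/sec = 277514240 * 8 = 2220113920
Mbps = 2220113920 / 1e6 = 2220.11

2220.11 Mbps


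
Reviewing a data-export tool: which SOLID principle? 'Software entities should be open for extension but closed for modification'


This describes the Open/Closed Principle (OCP)

Open/Closed Principle (OCP)


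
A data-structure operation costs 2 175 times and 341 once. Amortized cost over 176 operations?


Formula: Amortized cost = Total cost / Operations
Total cost = (175 * 2) + (1 * 341)
Total cost = 350 + 341 = 691
Amortized = 691 / 176 = 3.9261

3.9261


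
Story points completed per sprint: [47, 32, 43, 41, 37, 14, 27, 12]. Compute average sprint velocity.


Formula: Avg velocity = Total points / Number of sprints
Points: [47, 32, 43, 41, 37, 14, 27, 12]
Sum = 47 + 32 + 43 + 41 + 37 + 14 + 27 + 12 = 253
Avg velocity = 253 / 8 = 31.63 points/sprint

31.63 points/sprint


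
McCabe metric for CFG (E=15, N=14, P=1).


Formula: V(G) = E - N + 2P
V(G) = 15 - 14 + 2*1
V(G) = 1 + 2
V(G) = 3

3


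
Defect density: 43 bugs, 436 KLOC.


Defect density = defects / KLOC
Defect density = 43 / 436
Defect density = 0.099 defects/KLOC

0.099 defects/KLOC


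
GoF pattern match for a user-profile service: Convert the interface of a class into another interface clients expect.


This matches the Adapter pattern

Adapter


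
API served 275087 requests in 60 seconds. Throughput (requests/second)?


Formula: throughput = requests / seconds
throughput = 275087 / 60
throughput = 4584.78 requests/second

4584.78 requests/second


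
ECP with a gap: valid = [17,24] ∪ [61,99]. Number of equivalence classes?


Valid ranges: [17,24] and [61,99]
Class 1: x < 17 — invalid
Class 2: 17 ≤ x ≤ 24 — valid
Class 3: 24 < x < 61 — invalid (gap between ranges)
Class 4: 61 ≤ x ≤ 99 — valid
Class 5: x > 99 — invalid
Total equivalence classes: 5

5 equivalence classes


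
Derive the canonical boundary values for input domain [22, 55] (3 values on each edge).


Range: [22, 55]
Boundaries: just below min, min, min+1, max-1, max, just above max
Values: [21, 22, 23, 54, 55, 56]

[21, 22, 23, 54, 55, 56]


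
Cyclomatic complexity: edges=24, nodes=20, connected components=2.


Formula: V(G) = E - N + 2P
V(G) = 24 - 20 + 2*2
V(G) = 4 + 4
V(G) = 8

8


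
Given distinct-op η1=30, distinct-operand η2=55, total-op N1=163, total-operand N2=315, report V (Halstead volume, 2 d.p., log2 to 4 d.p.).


Formula: V = N * log2(η), where N = N1 + N2 and η = η1 + η2
η = 30 + 55 = 85
N = 163 + 315 = 478
log2(85) ≈ 6.4094
V = 478 * 6.4094 = 3063.69

3063.69


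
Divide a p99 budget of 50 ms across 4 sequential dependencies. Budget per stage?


Formula: per_stage = total_budget / stages
per_stage = 50 / 4
per_stage = 12.5 ms

12.5 ms


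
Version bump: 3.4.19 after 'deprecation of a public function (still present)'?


Current: 3.4.19
Change category: 'deprecation of a public function (still present)' → minor bump
SemVer rule: minor bump → increment MINOR, reset PATCH to 0 (MAJOR unchanged)
New: 3.5.0

3.5.0


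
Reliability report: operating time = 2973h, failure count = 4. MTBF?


Formula: MTBF = Total operating time / Number of failures
MTBF = 2973 / 4
MTBF = 743.25 hours

743.25 hours


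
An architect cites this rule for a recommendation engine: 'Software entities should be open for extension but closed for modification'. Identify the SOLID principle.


This describes the Open/Closed Principle (OCP)

Open/Closed Principle (OCP)


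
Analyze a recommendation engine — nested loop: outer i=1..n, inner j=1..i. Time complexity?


Reasoning: triangle: n(n+1)/2 ~ n^2/2
Complexity: O(n^2)

O(n^2)


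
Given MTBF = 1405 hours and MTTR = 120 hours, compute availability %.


Availability = MTBF / (MTBF + MTTR)
Availability = 1405 / (1405 + 120)
Availability = 1405 / 1525
Availability = 92.1311%

92.1311%


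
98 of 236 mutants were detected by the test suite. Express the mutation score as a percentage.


Mutation score = killed / total * 100
Mutation score = 98 / 236 * 100
Mutation score = 41.53%

41.53%


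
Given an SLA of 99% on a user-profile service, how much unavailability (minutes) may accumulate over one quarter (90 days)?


Formula: allowed downtime = period * (100 - SLA) / 100
Period (quarter (90 days)) = 129600 minutes
Unavailability fraction = (100 - 99.0) / 100
Allowed downtime = 129600 * (100 - 99.0) / 100
Allowed downtime = 1296.0 minutes

1296.0 minutes


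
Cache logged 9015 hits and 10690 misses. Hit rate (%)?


Formula: hit rate = hits / (hits + misses) * 100
hit rate = 9015 / (9015 + 10690) * 100
hit rate = 9015 / 19705 * 100
hit rate = 45.75%

45.75%


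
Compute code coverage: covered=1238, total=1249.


Coverage = covered / total * 100
Coverage = 1238 / 1249 * 100
Coverage = 99.12%

99.12%


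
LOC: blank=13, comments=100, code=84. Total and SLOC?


Total LOC = blank + comment + code
Total LOC = 13 + 100 + 84 = 197
SLOC (source only) = code = 84

Total LOC: 197, SLOC: 84


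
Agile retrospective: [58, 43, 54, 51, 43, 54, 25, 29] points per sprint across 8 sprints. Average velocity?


Formula: Avg velocity = Total points / Number of sprints
Points: [58, 43, 54, 51, 43, 54, 25, 29]
Sum = 58 + 43 + 54 + 51 + 43 + 54 + 25 + 29 = 357
Avg velocity = 357 / 8 = 44.63 points/sprint

44.63 points/sprint


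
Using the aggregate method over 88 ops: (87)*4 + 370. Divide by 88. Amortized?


Formula: Amortized cost = Total cost / Operations
Total cost = (87 * 4) + (1 * 370)
Total cost = 348 + 370 = 718
Amortized = 718 / 88 = 8.1591

8.1591


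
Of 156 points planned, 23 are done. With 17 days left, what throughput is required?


Formula: Required rate = Remaining points / Days left
Remaining = 156 - 23 = 133 points
Required rate = 133 / 17 = 7.82 points/day

7.82 points/day


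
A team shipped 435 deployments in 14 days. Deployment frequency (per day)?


Formula: deployments per day = releases / days
= 435 / 14
= 31.071 deploys/day
(equivalently, 217.5 deploys/week)

31.071 deploys/day


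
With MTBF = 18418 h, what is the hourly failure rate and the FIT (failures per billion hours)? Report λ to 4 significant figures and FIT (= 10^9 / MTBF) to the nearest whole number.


Formula: λ = 1 / MTBF; FIT = λ × 1e9 = 1e9 / MTBF
λ = 1 / 18418 ≈ 5.429e-05 failures/hour
FIT = 1e9 / 18418 ≈ 54295 failures per 1e9 hours (nearest whole number)

λ = 5.429e-05 /h, FIT = 54295


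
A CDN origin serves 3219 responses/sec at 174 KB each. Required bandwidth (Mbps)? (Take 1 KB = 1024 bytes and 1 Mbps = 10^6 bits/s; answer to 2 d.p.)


Formula: Mbps = payload_bytes * RPS * 8 / 1e6
Payload per request = 174 KB = 174 * 1024 = 178176 bytes
Total bytes/sec = 178176 * 3219 = 573548544
Total bits/sec = 573548544 * 8 = 4588388352
Mbps = 4588388352 / 1e6 = 4588.39

4588.39 Mbps


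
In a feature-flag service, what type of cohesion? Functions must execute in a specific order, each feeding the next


Reasoning: Output of one is input to next
Type: Sequential cohesion

Sequential cohesion


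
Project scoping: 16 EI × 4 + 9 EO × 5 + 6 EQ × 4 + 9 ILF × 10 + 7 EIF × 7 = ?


UFP = EI*4 + EO*5 + EQ*4 + ILF*10 + EIF*7
UFP = 16*4 + 9*5 + 6*4 + 9*10 + 7*7
UFP = 64 + 45 + 24 + 90 + 49
UFP = 272

272


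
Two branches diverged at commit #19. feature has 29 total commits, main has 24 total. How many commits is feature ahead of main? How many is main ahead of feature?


Common ancestor: commit #19
feature commits after divergence: 29 - 19 = 10
main commits after divergence: 24 - 19 = 5
feature is 10 commits ahead of main
main is 5 commits ahead of feature

feature ahead: 10, main ahead: 5


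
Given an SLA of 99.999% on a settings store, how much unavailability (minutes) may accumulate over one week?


Formula: allowed downtime = period * (100 - SLA) / 100
Period (week) = 10080 minutes
Unavailability fraction = (100 - 99.999) / 100
Allowed downtime = 10080 * (100 - 99.999) / 100
Allowed downtime = 0.1008 minutes

0.1008 minutes


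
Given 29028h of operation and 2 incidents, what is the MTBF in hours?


Formula: MTBF = Total operating time / Number of failures
MTBF = 29028 / 2
MTBF = 14514.0 hours

14514.0 hours


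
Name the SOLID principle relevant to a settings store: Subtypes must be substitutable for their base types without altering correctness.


This describes the Liskov Substitution Principle (LSP)

Liskov Substitution Principle (LSP)


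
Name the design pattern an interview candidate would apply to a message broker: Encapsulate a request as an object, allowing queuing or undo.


This matches the Command pattern

Command


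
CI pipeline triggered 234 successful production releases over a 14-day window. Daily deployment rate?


Formula: deployments per day = releases / days
= 234 / 14
= 16.714 deploys/day
(equivalently, 117.0 deploys/week)

16.714 deploys/day


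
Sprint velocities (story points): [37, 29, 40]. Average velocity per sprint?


Formula: Avg velocity = Total points / Number of sprints
Points: [37, 29, 40]
Sum = 37 + 29 + 40 = 106
Avg velocity = 106 / 3 = 35.33 points/sprint

35.33 points/sprint


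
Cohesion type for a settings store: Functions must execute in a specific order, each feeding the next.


Reasoning: Output of one is input to next
Type: Sequential cohesion

Sequential cohesion


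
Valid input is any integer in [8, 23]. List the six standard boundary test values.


Range: [8, 23]
Boundaries: just below min, min, min+1, max-1, max, just above max
Values: [7, 8, 9, 22, 23, 24]

[7, 8, 9, 22, 23, 24]


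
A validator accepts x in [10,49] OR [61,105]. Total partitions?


Valid ranges: [10,49] and [61,105]
Class 1: x < 10 — invalid
Class 2: 10 ≤ x ≤ 49 — valid
Class 3: 49 < x < 61 — invalid (gap between ranges)
Class 4: 61 ≤ x ≤ 105 — valid
Class 5: x > 105 — invalid
Total equivalence classes: 5

5 equivalence classes


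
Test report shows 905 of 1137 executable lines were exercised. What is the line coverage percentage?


Coverage = covered / total * 100
Coverage = 905 / 1137 * 100
Coverage = 79.6%

79.6%


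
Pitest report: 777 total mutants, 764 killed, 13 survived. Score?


Mutation score = killed / total * 100
Mutation score = 764 / 777 * 100
Mutation score = 98.33%

98.33%


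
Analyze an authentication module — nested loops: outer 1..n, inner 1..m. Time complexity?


Reasoning: product of independent bounds
Complexity: O(n*m)

O(n*m)


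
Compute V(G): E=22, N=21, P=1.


Formula: V(G) = E - N + 2P
V(G) = 22 - 21 + 2*1
V(G) = 1 + 2
V(G) = 3

3


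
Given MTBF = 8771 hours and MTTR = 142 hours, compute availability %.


Availability = MTBF / (MTBF + MTTR)
Availability = 8771 / (8771 + 142)
Availability = 8771 / 8913
Availability = 98.4068%

98.4068%


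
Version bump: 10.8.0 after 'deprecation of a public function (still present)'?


Current: 10.8.0
Change category: 'deprecation of a public function (still present)' → minor bump
SemVer rule: minor bump → increment MINOR, reset PATCH to 0 (MAJOR unchanged)
New: 10.9.0

10.9.0


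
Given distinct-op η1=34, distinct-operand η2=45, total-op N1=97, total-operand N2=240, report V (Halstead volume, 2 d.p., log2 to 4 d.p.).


Formula: V = N * log2(η), where N = N1 + N2 and η = η1 + η2
η = 34 + 45 = 79
N = 97 + 240 = 337
log2(79) ≈ 6.3038
V = 337 * 6.3038 = 2124.38

2124.38


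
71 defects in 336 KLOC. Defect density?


Defect density = defects / KLOC
Defect density = 71 / 336
Defect density = 0.211 defects/KLOC

0.211 defects/KLOC


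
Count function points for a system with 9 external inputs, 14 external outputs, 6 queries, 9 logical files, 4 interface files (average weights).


UFP = EI*4 + EO*5 + EQ*4 + ILF*10 + EIF*7
UFP = 9*4 + 14*5 + 6*4 + 9*10 + 4*7
UFP = 36 + 70 + 24 + 90 + 28
UFP = 248

248


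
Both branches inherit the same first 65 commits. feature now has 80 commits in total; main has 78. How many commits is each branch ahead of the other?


Common ancestor: commit #65
feature commits after divergence: 80 - 65 = 15
main commits after divergence: 78 - 65 = 13
feature is 15 commits ahead of main
main is 13 commits ahead of feature

feature ahead: 15, main ahead: 13


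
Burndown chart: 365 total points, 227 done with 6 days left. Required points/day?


Formula: Required rate = Remaining points / Days left
Remaining = 365 - 227 = 138 points
Required rate = 138 / 6 = 23.0 points/day

23.0 points/day


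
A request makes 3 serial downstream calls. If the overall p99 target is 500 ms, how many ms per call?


Formula: per_stage = total_budget / stages
per_stage = 500 / 3
per_stage = 166.67 ms

166.67 ms


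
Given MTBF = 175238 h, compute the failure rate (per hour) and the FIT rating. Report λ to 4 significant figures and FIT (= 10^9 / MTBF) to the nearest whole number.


Formula: λ = 1 / MTBF; FIT = λ × 1e9 = 1e9 / MTBF
λ = 1 / 175238 ≈ 5.707e-06 failures/hour
FIT = 1e9 / 175238 ≈ 5707 failures per 1e9 hours (nearest whole number)

λ = 5.707e-06 /h, FIT = 5707


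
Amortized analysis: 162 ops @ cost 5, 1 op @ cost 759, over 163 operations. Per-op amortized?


Formula: Amortized cost = Total cost / Operations
Total cost = (162 * 5) + (1 * 759)
Total cost = 810 + 759 = 1569
Amortized = 1569 / 163 = 9.6258

9.6258


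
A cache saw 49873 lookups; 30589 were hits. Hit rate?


Formula: hit rate = hits / (hits + misses) * 100
hit rate = 30589 / (30589 + 19284) * 100
hit rate = 30589 / 49873 * 100
hit rate = 61.33%

61.33%


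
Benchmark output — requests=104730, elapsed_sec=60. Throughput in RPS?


Formula: throughput = requests / seconds
throughput = 104730 / 60
throughput = 1745.5 requests/second

1745.5 requests/second


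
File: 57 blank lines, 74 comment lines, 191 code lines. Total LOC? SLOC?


Total LOC = blank + comment + code
Total LOC = 57 + 74 + 191 = 322
SLOC (source only) = code = 191

Total LOC: 322, SLOC: 191


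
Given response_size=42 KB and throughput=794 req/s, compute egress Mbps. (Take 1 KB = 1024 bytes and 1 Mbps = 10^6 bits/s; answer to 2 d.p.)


Formula: Mbps = payload_bytes * RPS * 8 / 1e6
Payload per request = 42 KB = 42 * 1024 = 43008 bytes
Total bytes/sec = 43008 * 794 = 34148352
Total bits/sec = 34148352 * 8 = 273186816
Mbps = 273186816 / 1e6 = 273.19

273.19 Mbps


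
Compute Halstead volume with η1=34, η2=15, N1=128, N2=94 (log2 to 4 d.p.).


Formula: V = N * log2(η), where N = N1 + N2 and η = η1 + η2
η = 34 + 15 = 49
N = 128 + 94 = 222
log2(49) ≈ 5.6147
V = 222 * 5.6147 = 1246.46

1246.46


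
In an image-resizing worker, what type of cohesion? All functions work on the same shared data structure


Reasoning: Functions share data
Type: Communicational cohesion

Communicational cohesion


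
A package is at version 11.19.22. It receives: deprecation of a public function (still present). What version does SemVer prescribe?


Current: 11.19.22
Change category: 'deprecation of a public function (still present)' → minor bump
SemVer rule: minor bump → increment MINOR, reset PATCH to 0 (MAJOR unchanged)
New: 11.20.0

11.20.0


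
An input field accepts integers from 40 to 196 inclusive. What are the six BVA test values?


Range: [40, 196]
Boundaries: just below min, min, min+1, max-1, max, just above max
Values: [39, 40, 41, 195, 196, 197]

[39, 40, 41, 195, 196, 197]


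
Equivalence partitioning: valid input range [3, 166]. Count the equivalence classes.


Valid range: [3, 166]
Class 1: x < 3 — invalid
Class 2: 3 ≤ x ≤ 166 — valid
Class 3: x > 166 — invalid
Total equivalence classes: 3

3 equivalence classes


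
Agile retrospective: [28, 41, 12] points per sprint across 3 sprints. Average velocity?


Formula: Avg velocity = Total points / Number of sprints
Points: [28, 41, 12]
Sum = 28 + 41 + 12 = 81
Avg velocity = 81 / 3 = 27.0 points/sprint

27.0 points/sprint


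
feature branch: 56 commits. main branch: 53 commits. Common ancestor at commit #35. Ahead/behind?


Common ancestor: commit #35
feature commits after divergence: 56 - 35 = 21
main commits after divergence: 53 - 35 = 18
feature is 21 commits ahead of main
main is 18 commits ahead of feature

feature ahead: 21, main ahead: 18


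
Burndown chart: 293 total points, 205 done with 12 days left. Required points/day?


Formula: Required rate = Remaining points / Days left
Remaining = 293 - 205 = 88 points
Required rate = 88 / 12 = 7.33 points/day

7.33 points/day


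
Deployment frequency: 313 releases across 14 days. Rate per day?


Formula: deployments per day = releases / days
= 313 / 14
= 22.357 deploys/day
(equivalently, 156.5 deploys/week)

22.357 deploys/day


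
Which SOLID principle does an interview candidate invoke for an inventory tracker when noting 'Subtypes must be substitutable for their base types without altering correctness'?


This describes the Liskov Substitution Principle (LSP)

Liskov Substitution Principle (LSP)


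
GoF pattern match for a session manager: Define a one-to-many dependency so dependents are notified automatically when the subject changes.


This matches the Observer pattern

Observer


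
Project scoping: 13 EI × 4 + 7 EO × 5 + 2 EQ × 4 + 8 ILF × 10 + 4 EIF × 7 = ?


UFP = EI*4 + EO*5 + EQ*4 + ILF*10 + EIF*7
UFP = 13*4 + 7*5 + 2*4 + 8*10 + 4*7
UFP = 52 + 35 + 8 + 80 + 28
UFP = 203

203


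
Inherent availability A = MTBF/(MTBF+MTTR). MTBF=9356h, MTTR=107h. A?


Availability = MTBF / (MTBF + MTTR)
Availability = 9356 / (9356 + 107)
Availability = 9356 / 9463
Availability = 98.8693%

98.8693%


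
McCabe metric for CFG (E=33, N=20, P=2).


Formula: V(G) = E - N + 2P
V(G) = 33 - 20 + 2*2
V(G) = 13 + 4
V(G) = 17

17


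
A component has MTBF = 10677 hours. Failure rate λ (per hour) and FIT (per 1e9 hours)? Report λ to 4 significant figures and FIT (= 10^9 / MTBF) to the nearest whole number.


Formula: λ = 1 / MTBF; FIT = λ × 1e9 = 1e9 / MTBF
λ = 1 / 10677 ≈ 9.366e-05 failures/hour
FIT = 1e9 / 10677 ≈ 93659 failures per 1e9 hours (nearest whole number)

λ = 9.366e-05 /h, FIT = 93659
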